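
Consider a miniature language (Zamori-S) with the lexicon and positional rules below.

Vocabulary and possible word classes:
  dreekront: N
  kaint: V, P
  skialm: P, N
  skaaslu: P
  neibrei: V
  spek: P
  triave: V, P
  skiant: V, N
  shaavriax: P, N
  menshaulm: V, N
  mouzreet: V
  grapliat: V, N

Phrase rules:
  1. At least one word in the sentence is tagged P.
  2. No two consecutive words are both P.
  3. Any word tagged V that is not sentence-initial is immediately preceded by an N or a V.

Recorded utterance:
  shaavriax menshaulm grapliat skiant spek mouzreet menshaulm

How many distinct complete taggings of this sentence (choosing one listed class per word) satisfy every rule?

0

Candidates per position — 1:shaavriax {P,N}; 2:menshaulm {V,N}; 3:grapliat {V,N}; 4:skiant {V,N}; 5:spek {P}; 6:mouzreet {V}; 7:menshaulm {V,N}.
There are 32 candidate sequences in total.
Rule 3 cannot be satisfied by any choice of tags from the lexicon.
So there is no consistent tagging.
Count = 0.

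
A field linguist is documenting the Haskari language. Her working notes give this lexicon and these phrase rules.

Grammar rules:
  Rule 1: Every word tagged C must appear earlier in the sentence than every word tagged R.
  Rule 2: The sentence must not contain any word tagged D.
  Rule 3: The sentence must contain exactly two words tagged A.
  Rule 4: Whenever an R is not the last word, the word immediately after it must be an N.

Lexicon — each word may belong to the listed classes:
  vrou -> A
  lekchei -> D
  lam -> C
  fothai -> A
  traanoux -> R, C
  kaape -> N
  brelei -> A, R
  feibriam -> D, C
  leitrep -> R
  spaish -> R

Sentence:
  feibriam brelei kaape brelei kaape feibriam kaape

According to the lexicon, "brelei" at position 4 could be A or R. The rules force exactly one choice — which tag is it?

Candidates per position — 1:feibriam {D,C}; 2:brelei {A,R}; 3:kaape {N}; 4:brelei {A,R}; 5:kaape {N}; 6:feibriam {D,C}; 7:kaape {N}.
Position 1: D is ruled out by rule 2; that leaves C.
Position 2: R is ruled out by rule 3; that leaves A.
Position 4: R is ruled out by rule 3; that leaves A.
Position 6: D is ruled out by rule 2; that leaves C.
That leaves exactly one tagging: C A N A N C N.
Rule-by-rule: rule 1 satisfied; rule 2 satisfied; rule 3 satisfied; rule 4 satisfied.

A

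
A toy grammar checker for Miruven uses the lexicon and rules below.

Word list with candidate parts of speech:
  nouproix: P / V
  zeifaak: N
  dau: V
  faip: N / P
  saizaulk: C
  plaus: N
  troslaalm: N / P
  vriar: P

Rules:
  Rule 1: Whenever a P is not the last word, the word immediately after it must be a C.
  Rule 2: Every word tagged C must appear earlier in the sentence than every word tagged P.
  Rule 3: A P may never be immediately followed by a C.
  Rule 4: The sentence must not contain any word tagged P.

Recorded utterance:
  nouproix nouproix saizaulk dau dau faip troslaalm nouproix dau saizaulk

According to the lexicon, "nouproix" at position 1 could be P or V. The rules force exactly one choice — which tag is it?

Candidates per position — 1:nouproix {P,V}; 2:nouproix {P,V}; 3:saizaulk {C}; 4:dau {V}; 5:dau {V}; 6:faip {N,P}; 7:troslaalm {N,P}; 8:nouproix {P,V}; 9:dau {V}; 10:saizaulk {C}.
Word 1 cannot be P — rule 1 would then fail for every completion. It is V.
Word 2 cannot be P — rule 2 would then fail for every completion. It is V.
Word 6 cannot be P — rule 1 would then fail for every completion. It is N.
Word 7 cannot be P — rule 1 would then fail for every completion. It is N.
Word 8 cannot be P — rule 1 would then fail for every completion. It is V.
The only consistent sequence is: V V C V V N N V V C.
Verifying each rule — rule 1 holds; rule 2 holds; rule 3 holds; rule 4 holds.

V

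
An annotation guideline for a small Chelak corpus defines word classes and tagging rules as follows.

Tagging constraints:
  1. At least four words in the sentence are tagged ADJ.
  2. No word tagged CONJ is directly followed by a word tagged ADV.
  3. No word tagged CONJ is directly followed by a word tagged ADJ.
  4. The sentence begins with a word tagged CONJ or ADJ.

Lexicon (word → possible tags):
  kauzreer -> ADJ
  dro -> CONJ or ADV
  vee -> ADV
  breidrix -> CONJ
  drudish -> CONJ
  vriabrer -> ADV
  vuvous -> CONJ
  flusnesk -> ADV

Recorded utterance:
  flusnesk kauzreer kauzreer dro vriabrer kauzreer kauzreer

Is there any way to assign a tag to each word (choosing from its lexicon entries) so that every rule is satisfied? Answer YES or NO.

Candidates per position — 1:flusnesk {ADV}; 2:kauzreer {ADJ}; 3:kauzreer {ADJ}; 4:dro {CONJ,ADV}; 5:vriabrer {ADV}; 6:kauzreer {ADJ}; 7:kauzreer {ADJ}.
Rule 4 cannot be satisfied by any choice of tags from the lexicon.
So there is no consistent tagging.

NO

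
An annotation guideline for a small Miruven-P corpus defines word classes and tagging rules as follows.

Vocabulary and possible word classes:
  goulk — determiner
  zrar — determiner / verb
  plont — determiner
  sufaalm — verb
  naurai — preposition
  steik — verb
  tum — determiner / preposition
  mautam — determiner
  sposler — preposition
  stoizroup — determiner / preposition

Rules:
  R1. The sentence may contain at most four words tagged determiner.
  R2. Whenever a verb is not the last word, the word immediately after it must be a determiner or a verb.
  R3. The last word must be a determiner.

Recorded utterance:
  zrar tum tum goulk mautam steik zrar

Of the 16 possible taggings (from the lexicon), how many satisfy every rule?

2

Candidates per position — 1:zrar {determiner,verb}; 2:tum {determiner,preposition}; 3:tum {determiner,preposition}; 4:goulk {determiner}; 5:mautam {determiner}; 6:steik {verb}; 7:zrar {determiner,verb}.
There are 16 candidate sequences in total.
The sequences that satisfy every rule: determiner preposition preposition determiner determiner verb determiner; verb determiner preposition determiner determiner verb determiner.
Count = 2.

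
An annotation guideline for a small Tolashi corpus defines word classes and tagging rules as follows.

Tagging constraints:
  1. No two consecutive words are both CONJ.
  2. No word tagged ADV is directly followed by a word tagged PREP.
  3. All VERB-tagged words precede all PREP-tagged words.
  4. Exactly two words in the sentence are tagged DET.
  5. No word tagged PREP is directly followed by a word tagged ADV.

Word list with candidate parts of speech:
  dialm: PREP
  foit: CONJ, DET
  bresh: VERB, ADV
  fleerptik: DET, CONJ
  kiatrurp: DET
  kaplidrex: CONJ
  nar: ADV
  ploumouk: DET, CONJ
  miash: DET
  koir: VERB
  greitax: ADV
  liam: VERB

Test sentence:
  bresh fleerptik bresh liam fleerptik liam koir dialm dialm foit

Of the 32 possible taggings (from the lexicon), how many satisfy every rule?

Candidates per position — 1:bresh {VERB,ADV}; 2:fleerptik {DET,CONJ}; 3:bresh {VERB,ADV}; 4:liam {VERB}; 5:fleerptik {DET,CONJ}; 6:liam {VERB}; 7:koir {VERB}; 8:dialm {PREP}; 9:dialm {PREP}; 10:foit {CONJ,DET}.
There are 32 candidate sequences in total.
Checking each against the rules leaves 12 sequences.
Count = 12.

12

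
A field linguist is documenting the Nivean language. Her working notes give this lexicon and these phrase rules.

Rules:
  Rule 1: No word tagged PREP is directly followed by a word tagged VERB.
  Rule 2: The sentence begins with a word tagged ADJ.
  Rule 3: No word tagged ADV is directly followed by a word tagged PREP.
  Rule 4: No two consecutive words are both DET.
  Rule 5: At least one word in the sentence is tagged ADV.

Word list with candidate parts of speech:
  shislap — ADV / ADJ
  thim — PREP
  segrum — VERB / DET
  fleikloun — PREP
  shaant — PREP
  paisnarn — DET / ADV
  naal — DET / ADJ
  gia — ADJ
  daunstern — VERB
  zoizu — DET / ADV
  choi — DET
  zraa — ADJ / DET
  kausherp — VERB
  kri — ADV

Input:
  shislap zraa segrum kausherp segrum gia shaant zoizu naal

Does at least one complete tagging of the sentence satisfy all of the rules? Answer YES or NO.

Candidates per position — 1:shislap {ADV,ADJ}; 2:zraa {ADJ,DET}; 3:segrum {VERB,DET}; 4:kausherp {VERB}; 5:segrum {VERB,DET}; 6:gia {ADJ}; 7:shaant {PREP}; 8:zoizu {DET,ADV}; 9:naal {DET,ADJ}.
One satisfying assignment: ADJ ADJ DET VERB DET ADJ PREP ADV DET.
Verifying each rule — rule 1 ok; rule 2 ok; rule 3 ok; rule 4 ok; rule 5 ok.

YES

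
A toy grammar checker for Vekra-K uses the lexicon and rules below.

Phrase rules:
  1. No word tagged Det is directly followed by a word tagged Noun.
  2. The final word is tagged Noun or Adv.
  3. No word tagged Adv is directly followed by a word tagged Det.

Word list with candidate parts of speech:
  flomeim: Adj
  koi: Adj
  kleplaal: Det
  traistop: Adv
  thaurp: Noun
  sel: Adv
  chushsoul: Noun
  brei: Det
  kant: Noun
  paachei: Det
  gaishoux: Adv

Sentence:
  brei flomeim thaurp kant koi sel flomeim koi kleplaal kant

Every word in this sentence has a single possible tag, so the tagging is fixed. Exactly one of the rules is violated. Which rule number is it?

1

Fixed tagging: Det Adj Noun Noun Adj Adv Adj Adj Det Noun.
Applying the rules: R1 ✗, R2 ✓, R3 ✓.
Only rule 1 fails.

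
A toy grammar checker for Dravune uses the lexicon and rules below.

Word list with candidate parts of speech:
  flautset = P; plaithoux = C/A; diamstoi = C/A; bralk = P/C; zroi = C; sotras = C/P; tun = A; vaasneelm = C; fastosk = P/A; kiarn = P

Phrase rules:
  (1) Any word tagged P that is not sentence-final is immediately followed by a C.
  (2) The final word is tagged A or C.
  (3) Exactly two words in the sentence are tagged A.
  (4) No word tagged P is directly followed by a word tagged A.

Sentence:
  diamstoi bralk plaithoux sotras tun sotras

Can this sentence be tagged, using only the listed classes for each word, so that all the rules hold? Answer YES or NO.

Candidates per position — 1:diamstoi {C,A}; 2:bralk {P,C}; 3:plaithoux {C,A}; 4:sotras {C,P}; 5:tun {A}; 6:sotras {C,P}.
One satisfying assignment: C C A C A C.
Check: rule 1 ✓; rule 2 ✓; rule 3 ✓; rule 4 ✓.

YES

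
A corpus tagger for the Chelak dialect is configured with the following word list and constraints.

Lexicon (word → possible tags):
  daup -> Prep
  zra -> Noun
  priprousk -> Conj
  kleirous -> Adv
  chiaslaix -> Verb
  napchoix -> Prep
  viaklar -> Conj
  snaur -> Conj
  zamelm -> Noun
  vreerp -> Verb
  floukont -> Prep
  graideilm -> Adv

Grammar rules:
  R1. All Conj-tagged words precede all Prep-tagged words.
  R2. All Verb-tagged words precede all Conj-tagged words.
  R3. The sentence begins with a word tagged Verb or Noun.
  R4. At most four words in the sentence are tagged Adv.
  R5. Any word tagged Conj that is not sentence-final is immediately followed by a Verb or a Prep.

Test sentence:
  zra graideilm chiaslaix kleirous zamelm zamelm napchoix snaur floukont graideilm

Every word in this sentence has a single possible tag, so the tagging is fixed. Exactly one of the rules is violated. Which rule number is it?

1

Fixed tagging: Noun Adv Verb Adv Noun Noun Prep Conj Prep Adv.
Checking each rule: R1 violated, R2 holds, R3 holds, R4 holds, R5 holds.
Only rule 1 fails.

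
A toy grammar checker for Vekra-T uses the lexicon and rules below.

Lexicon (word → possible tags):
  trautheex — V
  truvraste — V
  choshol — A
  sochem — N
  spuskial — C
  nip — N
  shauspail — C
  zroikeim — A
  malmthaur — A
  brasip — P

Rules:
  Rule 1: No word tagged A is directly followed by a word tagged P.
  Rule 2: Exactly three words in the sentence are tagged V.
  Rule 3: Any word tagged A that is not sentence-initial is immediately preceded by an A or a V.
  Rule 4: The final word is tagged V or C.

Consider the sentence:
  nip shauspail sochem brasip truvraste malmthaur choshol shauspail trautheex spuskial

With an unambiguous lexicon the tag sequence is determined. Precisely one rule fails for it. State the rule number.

2

Fixed tagging: N C N P V A A C V C.
Applying the rules: R1 holds, R2 violated, R3 holds, R4 holds.
Only rule 2 fails.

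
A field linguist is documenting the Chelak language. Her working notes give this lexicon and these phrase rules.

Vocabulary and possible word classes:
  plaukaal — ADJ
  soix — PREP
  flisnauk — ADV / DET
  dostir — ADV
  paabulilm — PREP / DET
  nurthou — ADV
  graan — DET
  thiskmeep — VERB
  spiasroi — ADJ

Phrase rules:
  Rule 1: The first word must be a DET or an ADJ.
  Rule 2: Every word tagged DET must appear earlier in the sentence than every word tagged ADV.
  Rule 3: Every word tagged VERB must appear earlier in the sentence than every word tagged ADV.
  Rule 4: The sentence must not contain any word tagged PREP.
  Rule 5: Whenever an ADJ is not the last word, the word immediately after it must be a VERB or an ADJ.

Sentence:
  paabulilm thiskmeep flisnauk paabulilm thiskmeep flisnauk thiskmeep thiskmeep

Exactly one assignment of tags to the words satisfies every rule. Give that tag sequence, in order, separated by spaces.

DET VERB DET DET VERB DET VERB VERB

Candidates per position — 1:paabulilm {PREP,DET}; 2:thiskmeep {VERB}; 3:flisnauk {ADV,DET}; 4:paabulilm {PREP,DET}; 5:thiskmeep {VERB}; 6:flisnauk {ADV,DET}; 7:thiskmeep {VERB}; 8:thiskmeep {VERB}.
Word 1 cannot be PREP — rule 1 would then fail for every completion. It is DET.
Word 3 cannot be ADV — rule 3 would then fail for every completion. It is DET.
Word 4 cannot be PREP — rule 4 would then fail for every completion. It is DET.
Word 6 cannot be ADV — rule 3 would then fail for every completion. It is DET.
The only consistent sequence is: DET VERB DET DET VERB DET VERB VERB.
Checking: rule 1 ✓; rule 2 ✓; rule 3 ✓; rule 4 ✓; rule 5 ✓.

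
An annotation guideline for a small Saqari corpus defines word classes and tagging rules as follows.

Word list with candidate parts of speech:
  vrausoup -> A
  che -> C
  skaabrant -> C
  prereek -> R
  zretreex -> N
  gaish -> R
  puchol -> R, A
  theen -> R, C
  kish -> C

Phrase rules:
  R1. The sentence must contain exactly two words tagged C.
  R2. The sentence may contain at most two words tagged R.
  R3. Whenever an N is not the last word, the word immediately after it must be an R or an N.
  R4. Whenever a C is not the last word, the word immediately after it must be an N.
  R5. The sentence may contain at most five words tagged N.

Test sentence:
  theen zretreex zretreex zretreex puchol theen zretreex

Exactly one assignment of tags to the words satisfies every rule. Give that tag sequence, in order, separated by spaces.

Candidates per position — 1:theen {R,C}; 2:zretreex {N}; 3:zretreex {N}; 4:zretreex {N}; 5:puchol {R,A}; 6:theen {R,C}; 7:zretreex {N}.
If word 1 were R, no tagging could satisfy rule 1; so word 1 is C.
If word 5 were A, no tagging could satisfy rule 3; so word 5 is R.
If word 6 were R, no tagging could satisfy rule 1; so word 6 is C.
That leaves exactly one tagging: C N N N R C N.
Rule-by-rule: rule 1 ok; rule 2 ok; rule 3 ok; rule 4 ok; rule 5 ok.

C N N N R C N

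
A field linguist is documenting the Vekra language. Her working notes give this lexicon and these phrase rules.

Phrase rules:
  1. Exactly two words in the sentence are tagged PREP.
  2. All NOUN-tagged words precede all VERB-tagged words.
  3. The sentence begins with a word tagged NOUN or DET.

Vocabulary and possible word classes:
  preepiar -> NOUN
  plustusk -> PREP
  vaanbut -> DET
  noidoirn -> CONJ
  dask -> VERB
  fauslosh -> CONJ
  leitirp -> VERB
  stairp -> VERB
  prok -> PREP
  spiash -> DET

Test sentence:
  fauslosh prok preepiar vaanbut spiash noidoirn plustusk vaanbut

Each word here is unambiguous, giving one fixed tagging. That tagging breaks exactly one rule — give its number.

Fixed tagging: CONJ PREP NOUN DET DET CONJ PREP DET.
Applying the rules: R1 pass, R2 pass, R3 fail.
Only rule 3 fails.

3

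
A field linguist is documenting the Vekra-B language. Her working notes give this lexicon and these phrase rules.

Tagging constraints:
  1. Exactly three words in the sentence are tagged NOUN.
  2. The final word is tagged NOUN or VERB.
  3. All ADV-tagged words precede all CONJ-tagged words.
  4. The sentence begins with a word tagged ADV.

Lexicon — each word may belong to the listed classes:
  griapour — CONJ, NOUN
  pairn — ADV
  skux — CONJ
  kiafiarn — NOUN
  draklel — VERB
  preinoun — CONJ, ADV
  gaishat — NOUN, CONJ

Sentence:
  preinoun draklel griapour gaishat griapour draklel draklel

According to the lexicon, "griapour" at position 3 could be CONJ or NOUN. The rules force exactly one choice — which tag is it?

NOUN

Candidates per position — 1:preinoun {CONJ,ADV}; 2:draklel {VERB}; 3:griapour {CONJ,NOUN}; 4:gaishat {NOUN,CONJ}; 5:griapour {CONJ,NOUN}; 6:draklel {VERB}; 7:draklel {VERB}.
Position 1: CONJ is ruled out by rule 4; that leaves ADV.
Position 3: CONJ is ruled out by rule 1; that leaves NOUN.
Position 4: CONJ is ruled out by rule 1; that leaves NOUN.
Position 5: CONJ is ruled out by rule 1; that leaves NOUN.
The unique satisfying tagging is: ADV VERB NOUN NOUN NOUN VERB VERB.
Checking: rule 1 ✓; rule 2 ✓; rule 3 ✓; rule 4 ✓.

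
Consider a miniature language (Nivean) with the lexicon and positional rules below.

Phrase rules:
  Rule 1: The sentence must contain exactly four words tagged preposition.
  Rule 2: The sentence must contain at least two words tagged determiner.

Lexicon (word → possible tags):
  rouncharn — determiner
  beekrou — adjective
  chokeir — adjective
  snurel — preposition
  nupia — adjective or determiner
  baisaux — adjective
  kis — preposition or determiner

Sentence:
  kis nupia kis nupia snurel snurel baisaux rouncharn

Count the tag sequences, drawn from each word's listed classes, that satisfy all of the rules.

Candidates per position — 1:kis {preposition,determiner}; 2:nupia {adjective,determiner}; 3:kis {preposition,determiner}; 4:nupia {adjective,determiner}; 5:snurel {preposition}; 6:snurel {preposition}; 7:baisaux {adjective}; 8:rouncharn {determiner}.
There are 16 candidate sequences in total.
The sequences that satisfy every rule: preposition adjective preposition determiner preposition preposition adjective determiner; preposition determiner preposition adjective preposition preposition adjective determiner; preposition determiner preposition determiner preposition preposition adjective determiner.
Count = 3.

3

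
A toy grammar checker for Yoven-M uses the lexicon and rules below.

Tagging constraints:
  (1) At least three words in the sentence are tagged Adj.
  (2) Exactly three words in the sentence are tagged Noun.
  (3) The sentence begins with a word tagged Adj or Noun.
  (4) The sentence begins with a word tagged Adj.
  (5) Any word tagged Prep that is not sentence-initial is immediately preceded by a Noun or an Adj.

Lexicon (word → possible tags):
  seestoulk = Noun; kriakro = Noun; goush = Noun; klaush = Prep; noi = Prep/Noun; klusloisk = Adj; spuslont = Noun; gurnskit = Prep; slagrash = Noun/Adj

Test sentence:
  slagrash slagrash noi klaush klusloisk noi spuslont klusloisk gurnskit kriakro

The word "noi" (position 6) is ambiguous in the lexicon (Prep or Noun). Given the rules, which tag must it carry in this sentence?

Candidates per position — 1:slagrash {Noun,Adj}; 2:slagrash {Noun,Adj}; 3:noi {Prep,Noun}; 4:klaush {Prep}; 5:klusloisk {Adj}; 6:noi {Prep,Noun}; 7:spuslont {Noun}; 8:klusloisk {Adj}; 9:gurnskit {Prep}; 10:kriakro {Noun}.
At position 1, choosing Noun makes rule 4 impossible to satisfy; hence Adj.
At position 3, choosing Prep makes rule 5 impossible to satisfy; hence Noun.
At position 6, choosing Noun makes rule 2 impossible to satisfy; hence Prep.
At position 2, choosing Noun makes rule 2 impossible to satisfy; hence Adj.
That leaves exactly one tagging: Adj Adj Noun Prep Adj Prep Noun Adj Prep Noun.
Checking: rule 1 holds; rule 2 holds; rule 3 holds; rule 4 holds; rule 5 holds.

Prep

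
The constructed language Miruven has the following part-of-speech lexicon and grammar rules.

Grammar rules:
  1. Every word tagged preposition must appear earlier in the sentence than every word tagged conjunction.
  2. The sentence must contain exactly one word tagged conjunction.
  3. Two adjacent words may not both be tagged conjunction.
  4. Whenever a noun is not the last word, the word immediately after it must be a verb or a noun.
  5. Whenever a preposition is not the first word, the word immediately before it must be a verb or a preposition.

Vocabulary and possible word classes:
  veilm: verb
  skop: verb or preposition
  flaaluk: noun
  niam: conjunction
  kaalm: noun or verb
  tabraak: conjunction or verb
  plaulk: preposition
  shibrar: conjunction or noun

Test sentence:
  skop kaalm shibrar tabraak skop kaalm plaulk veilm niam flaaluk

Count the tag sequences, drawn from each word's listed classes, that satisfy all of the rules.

8

Candidates per position — 1:skop {verb,preposition}; 2:kaalm {noun,verb}; 3:shibrar {conjunction,noun}; 4:tabraak {conjunction,verb}; 5:skop {verb,preposition}; 6:kaalm {noun,verb}; 7:plaulk {preposition}; 8:veilm {verb}; 9:niam {conjunction}; 10:flaaluk {noun}.
There are 64 candidate sequences in total.
Checking each against the rules leaves 8 sequences.
Count = 8.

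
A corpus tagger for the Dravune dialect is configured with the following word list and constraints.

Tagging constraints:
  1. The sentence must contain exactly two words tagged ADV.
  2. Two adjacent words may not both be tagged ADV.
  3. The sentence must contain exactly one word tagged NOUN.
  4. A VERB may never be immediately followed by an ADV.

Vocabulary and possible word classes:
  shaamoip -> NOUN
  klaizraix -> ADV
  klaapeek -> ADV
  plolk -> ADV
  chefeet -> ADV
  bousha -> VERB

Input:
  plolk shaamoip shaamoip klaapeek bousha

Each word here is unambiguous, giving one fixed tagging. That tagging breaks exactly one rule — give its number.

Fixed tagging: ADV NOUN NOUN ADV VERB.
Rule check: R1 ✓, R2 ✓, R3 ✗, R4 ✓.
Only rule 3 fails.

3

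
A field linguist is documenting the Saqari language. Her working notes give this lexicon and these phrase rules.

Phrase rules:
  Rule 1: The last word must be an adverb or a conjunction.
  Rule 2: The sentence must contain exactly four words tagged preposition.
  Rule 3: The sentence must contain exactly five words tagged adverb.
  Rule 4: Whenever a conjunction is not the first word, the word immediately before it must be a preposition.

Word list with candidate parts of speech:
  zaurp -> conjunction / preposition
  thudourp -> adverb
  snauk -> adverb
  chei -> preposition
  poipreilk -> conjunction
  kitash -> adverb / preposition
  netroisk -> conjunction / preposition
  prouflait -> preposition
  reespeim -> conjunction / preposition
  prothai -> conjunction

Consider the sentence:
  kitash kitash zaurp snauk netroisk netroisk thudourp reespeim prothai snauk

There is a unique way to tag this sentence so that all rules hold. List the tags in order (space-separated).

adverb adverb preposition adverb preposition preposition adverb preposition conjunction adverb

Candidates per position — 1:kitash {adverb,preposition}; 2:kitash {adverb,preposition}; 3:zaurp {conjunction,preposition}; 4:snauk {adverb}; 5:netroisk {conjunction,preposition}; 6:netroisk {conjunction,preposition}; 7:thudourp {adverb}; 8:reespeim {conjunction,preposition}; 9:prothai {conjunction}; 10:snauk {adverb}.
If word 1 were preposition, no tagging could satisfy rule 3; so word 1 is adverb.
If word 2 were preposition, no tagging could satisfy rule 3; so word 2 is adverb.
If word 3 were conjunction, no tagging could satisfy rule 2; so word 3 is preposition.
If word 5 were conjunction, no tagging could satisfy rule 2; so word 5 is preposition.
If word 6 were conjunction, no tagging could satisfy rule 2; so word 6 is preposition.
If word 8 were conjunction, no tagging could satisfy rule 2; so word 8 is preposition.
The only consistent sequence is: adverb adverb preposition adverb preposition preposition adverb preposition conjunction adverb.
Check: rule 1 ✓; rule 2 ✓; rule 3 ✓; rule 4 ✓.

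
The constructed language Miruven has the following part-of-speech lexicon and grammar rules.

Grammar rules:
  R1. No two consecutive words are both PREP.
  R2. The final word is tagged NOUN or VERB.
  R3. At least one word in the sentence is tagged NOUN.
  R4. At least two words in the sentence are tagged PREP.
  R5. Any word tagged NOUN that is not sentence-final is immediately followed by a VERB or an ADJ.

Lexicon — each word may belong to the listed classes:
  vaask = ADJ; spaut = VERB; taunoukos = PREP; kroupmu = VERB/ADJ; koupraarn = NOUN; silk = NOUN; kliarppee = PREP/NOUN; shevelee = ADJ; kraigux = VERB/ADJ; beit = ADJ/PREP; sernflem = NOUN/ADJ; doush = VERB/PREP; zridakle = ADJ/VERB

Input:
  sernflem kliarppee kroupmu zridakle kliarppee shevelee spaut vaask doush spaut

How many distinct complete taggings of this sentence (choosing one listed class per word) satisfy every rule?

8

Candidates per position — 1:sernflem {NOUN,ADJ}; 2:kliarppee {PREP,NOUN}; 3:kroupmu {VERB,ADJ}; 4:zridakle {ADJ,VERB}; 5:kliarppee {PREP,NOUN}; 6:shevelee {ADJ}; 7:spaut {VERB}; 8:vaask {ADJ}; 9:doush {VERB,PREP}; 10:spaut {VERB}.
There are 64 candidate sequences in total.
Checking each against the rules leaves 8 sequences.
Count = 8.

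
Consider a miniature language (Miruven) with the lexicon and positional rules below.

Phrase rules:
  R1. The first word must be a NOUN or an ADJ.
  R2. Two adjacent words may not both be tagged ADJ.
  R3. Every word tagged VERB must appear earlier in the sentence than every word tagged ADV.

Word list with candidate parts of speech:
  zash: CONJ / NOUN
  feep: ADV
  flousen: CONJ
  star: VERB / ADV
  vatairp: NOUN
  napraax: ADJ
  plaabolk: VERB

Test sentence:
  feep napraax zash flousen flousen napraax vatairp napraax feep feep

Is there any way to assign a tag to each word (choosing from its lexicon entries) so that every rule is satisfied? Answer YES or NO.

Candidates per position — 1:feep {ADV}; 2:napraax {ADJ}; 3:zash {CONJ,NOUN}; 4:flousen {CONJ}; 5:flousen {CONJ}; 6:napraax {ADJ}; 7:vatairp {NOUN}; 8:napraax {ADJ}; 9:feep {ADV}; 10:feep {ADV}.
Rule 1 cannot be satisfied by any choice of tags from the lexicon.
So there is no consistent tagging.

NO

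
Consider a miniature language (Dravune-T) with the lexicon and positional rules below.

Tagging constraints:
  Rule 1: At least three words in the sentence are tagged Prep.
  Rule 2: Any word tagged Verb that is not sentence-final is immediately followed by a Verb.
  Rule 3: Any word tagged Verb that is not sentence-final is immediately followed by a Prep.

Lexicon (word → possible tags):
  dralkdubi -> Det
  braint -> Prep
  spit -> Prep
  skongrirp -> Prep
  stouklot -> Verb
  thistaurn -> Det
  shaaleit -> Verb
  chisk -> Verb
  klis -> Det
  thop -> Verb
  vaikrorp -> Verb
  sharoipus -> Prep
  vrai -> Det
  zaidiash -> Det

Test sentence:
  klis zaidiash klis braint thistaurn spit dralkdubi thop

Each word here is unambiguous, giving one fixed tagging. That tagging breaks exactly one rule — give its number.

Fixed tagging: Det Det Det Prep Det Prep Det Verb.
Applying the rules: R1 ✗, R2 ✓, R3 ✓.
Only rule 1 fails.

1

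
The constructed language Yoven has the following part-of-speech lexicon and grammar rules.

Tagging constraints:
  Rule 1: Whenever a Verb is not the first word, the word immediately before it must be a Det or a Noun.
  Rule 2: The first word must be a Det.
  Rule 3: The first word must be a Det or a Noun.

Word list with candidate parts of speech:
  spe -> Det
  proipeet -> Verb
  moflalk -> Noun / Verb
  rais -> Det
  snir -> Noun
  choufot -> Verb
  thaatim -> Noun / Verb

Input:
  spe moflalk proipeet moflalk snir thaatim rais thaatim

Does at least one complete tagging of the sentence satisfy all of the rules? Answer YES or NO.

Candidates per position — 1:spe {Det}; 2:moflalk {Noun,Verb}; 3:proipeet {Verb}; 4:moflalk {Noun,Verb}; 5:snir {Noun}; 6:thaatim {Noun,Verb}; 7:rais {Det}; 8:thaatim {Noun,Verb}.
One satisfying assignment: Det Noun Verb Noun Noun Noun Det Verb.
Verifying each rule — rule 1 holds; rule 2 holds; rule 3 holds.

YES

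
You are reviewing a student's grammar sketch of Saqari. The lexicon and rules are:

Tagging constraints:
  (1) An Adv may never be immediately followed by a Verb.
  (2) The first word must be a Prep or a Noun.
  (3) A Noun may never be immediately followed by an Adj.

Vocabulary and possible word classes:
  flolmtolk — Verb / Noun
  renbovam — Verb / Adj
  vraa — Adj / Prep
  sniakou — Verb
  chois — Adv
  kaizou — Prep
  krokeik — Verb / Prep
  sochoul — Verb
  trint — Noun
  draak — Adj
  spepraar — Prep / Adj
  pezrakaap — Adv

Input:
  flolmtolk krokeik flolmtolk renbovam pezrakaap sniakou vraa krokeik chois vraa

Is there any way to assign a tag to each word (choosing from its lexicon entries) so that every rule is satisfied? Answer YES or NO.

Candidates per position — 1:flolmtolk {Verb,Noun}; 2:krokeik {Verb,Prep}; 3:flolmtolk {Verb,Noun}; 4:renbovam {Verb,Adj}; 5:pezrakaap {Adv}; 6:sniakou {Verb}; 7:vraa {Adj,Prep}; 8:krokeik {Verb,Prep}; 9:chois {Adv}; 10:vraa {Adj,Prep}.
Rule 1 cannot be satisfied by any choice of tags from the lexicon.
So there is no consistent tagging.

NO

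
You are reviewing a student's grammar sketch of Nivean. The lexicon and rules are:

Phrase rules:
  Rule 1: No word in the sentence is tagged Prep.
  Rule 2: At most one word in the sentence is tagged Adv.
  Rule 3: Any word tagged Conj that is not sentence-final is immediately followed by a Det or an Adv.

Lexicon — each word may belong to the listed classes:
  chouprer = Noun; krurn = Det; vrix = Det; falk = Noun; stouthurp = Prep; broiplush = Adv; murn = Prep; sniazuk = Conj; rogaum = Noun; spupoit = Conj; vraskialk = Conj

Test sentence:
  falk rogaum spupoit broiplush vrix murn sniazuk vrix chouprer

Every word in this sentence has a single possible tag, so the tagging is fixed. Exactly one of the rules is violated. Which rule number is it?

1

Fixed tagging: Noun Noun Conj Adv Det Prep Conj Det Noun.
Applying the rules: R1 violated, R2 holds, R3 holds.
Only rule 1 fails.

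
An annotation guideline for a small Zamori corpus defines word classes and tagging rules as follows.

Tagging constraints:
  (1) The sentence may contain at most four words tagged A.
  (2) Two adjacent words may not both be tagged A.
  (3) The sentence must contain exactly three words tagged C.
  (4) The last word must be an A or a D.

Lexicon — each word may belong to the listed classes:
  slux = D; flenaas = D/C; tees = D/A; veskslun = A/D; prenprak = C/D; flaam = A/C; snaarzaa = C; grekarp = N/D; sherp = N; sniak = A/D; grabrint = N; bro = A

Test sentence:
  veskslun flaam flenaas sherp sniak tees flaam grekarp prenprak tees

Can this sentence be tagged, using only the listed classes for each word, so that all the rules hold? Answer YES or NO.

Candidates per position — 1:veskslun {A,D}; 2:flaam {A,C}; 3:flenaas {D,C}; 4:sherp {N}; 5:sniak {A,D}; 6:tees {D,A}; 7:flaam {A,C}; 8:grekarp {N,D}; 9:prenprak {C,D}; 10:tees {D,A}.
One satisfying assignment: D C D N A D C D C D.
Verifying each rule — rule 1 holds; rule 2 holds; rule 3 holds; rule 4 holds.

YES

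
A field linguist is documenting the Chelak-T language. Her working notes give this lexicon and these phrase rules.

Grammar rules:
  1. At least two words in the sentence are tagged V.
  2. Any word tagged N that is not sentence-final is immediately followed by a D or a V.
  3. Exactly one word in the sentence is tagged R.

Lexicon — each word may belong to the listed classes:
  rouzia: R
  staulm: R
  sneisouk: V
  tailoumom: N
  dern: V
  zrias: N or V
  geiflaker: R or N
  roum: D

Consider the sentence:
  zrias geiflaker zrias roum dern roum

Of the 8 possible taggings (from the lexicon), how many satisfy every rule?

Candidates per position — 1:zrias {N,V}; 2:geiflaker {R,N}; 3:zrias {N,V}; 4:roum {D}; 5:dern {V}; 6:roum {D}.
There are 8 candidate sequences in total.
The sequences that satisfy every rule: V R N D V D; V R V D V D.
Count = 2.

2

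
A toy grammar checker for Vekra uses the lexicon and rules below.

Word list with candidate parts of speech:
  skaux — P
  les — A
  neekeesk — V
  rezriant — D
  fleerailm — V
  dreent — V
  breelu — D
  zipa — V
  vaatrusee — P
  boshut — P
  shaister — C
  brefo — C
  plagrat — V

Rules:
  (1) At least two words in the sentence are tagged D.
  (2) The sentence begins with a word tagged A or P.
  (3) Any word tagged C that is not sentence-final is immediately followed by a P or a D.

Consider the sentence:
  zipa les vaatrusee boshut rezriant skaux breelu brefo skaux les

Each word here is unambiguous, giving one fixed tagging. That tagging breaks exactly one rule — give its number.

2

Fixed tagging: V A P P D P D C P A.
Rule check: R1 holds, R2 violated, R3 holds.
Only rule 2 fails.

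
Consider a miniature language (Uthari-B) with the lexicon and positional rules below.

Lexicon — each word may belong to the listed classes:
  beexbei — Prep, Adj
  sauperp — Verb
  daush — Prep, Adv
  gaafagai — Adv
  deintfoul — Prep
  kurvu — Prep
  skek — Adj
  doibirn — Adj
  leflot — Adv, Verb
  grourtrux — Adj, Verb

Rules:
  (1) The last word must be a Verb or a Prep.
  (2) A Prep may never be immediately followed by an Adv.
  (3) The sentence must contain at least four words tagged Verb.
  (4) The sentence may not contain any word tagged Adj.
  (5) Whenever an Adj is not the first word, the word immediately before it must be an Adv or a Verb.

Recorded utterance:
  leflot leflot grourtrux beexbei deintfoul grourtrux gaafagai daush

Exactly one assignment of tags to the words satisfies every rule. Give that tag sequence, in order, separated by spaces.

Candidates per position — 1:leflot {Adv,Verb}; 2:leflot {Adv,Verb}; 3:grourtrux {Adj,Verb}; 4:beexbei {Prep,Adj}; 5:deintfoul {Prep}; 6:grourtrux {Adj,Verb}; 7:gaafagai {Adv}; 8:daush {Prep,Adv}.
Position 1: Adv is ruled out by rule 3; that leaves Verb.
Position 2: Adv is ruled out by rule 3; that leaves Verb.
Position 3: Adj is ruled out by rule 3; that leaves Verb.
Position 4: Adj is ruled out by rule 4; that leaves Prep.
Position 6: Adj is ruled out by rule 3; that leaves Verb.
Position 8: Adv is ruled out by rule 1; that leaves Prep.
That leaves exactly one tagging: Verb Verb Verb Prep Prep Verb Adv Prep.
Check: rule 1 satisfied; rule 2 satisfied; rule 3 satisfied; rule 4 satisfied; rule 5 satisfied.

Verb Verb Verb Prep Prep Verb Adv Prep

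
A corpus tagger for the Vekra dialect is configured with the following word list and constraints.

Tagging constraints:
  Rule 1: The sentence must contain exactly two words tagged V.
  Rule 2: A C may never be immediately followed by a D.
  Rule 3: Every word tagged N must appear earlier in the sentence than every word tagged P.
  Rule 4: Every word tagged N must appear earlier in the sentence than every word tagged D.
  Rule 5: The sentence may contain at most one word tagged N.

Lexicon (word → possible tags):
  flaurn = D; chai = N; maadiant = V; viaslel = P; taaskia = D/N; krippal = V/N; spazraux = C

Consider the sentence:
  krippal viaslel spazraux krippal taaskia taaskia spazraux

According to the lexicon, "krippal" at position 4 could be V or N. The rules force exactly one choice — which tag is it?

Candidates per position — 1:krippal {V,N}; 2:viaslel {P}; 3:spazraux {C}; 4:krippal {V,N}; 5:taaskia {D,N}; 6:taaskia {D,N}; 7:spazraux {C}.
Word 1 cannot be N — rule 1 would then fail for every completion. It is V.
Word 4 cannot be N — rule 1 would then fail for every completion. It is V.
Word 5 cannot be N — rule 3 would then fail for every completion. It is D.
Word 6 cannot be N — rule 3 would then fail for every completion. It is D.
The unique satisfying tagging is: V P C V D D C.
Verifying each rule — rule 1 ok; rule 2 ok; rule 3 ok; rule 4 ok; rule 5 ok.

V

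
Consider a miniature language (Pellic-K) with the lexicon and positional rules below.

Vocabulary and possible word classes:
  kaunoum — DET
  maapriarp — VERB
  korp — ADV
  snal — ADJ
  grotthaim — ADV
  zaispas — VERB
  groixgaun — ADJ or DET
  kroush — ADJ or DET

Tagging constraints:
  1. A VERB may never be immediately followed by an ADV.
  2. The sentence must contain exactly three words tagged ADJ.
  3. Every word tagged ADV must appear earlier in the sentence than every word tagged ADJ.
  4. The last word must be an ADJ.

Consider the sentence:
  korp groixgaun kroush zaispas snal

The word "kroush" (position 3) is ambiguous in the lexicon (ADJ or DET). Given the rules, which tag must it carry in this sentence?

ADJ

Candidates per position — 1:korp {ADV}; 2:groixgaun {ADJ,DET}; 3:kroush {ADJ,DET}; 4:zaispas {VERB}; 5:snal {ADJ}.
Word 2 cannot be DET — rule 2 would then fail for every completion. It is ADJ.
Word 3 cannot be DET — rule 2 would then fail for every completion. It is ADJ.
The only consistent sequence is: ADV ADJ ADJ VERB ADJ.
Checking: rule 1 holds; rule 2 holds; rule 3 holds; rule 4 holds.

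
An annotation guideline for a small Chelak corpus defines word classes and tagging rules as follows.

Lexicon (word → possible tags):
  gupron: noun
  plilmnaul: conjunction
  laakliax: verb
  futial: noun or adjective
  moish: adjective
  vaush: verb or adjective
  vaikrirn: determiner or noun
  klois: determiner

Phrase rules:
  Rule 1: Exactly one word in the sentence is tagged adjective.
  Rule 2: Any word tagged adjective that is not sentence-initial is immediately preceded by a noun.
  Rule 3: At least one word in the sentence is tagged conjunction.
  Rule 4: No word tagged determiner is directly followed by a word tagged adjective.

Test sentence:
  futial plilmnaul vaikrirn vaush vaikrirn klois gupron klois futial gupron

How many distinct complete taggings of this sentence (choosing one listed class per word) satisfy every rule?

6

Candidates per position — 1:futial {noun,adjective}; 2:plilmnaul {conjunction}; 3:vaikrirn {determiner,noun}; 4:vaush {verb,adjective}; 5:vaikrirn {determiner,noun}; 6:klois {determiner}; 7:gupron {noun}; 8:klois {determiner}; 9:futial {noun,adjective}; 10:gupron {noun}.
There are 32 candidate sequences in total.
Checking each against the rules leaves 6 sequences.
Count = 6.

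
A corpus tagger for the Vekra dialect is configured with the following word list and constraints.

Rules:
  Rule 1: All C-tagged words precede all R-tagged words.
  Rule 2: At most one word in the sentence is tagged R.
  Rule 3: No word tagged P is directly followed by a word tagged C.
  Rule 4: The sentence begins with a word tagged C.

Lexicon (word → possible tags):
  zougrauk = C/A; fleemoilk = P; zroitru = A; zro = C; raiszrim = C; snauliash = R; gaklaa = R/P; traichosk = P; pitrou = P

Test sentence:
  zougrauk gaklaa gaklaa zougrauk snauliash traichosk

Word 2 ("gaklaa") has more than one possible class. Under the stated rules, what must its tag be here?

P

Candidates per position — 1:zougrauk {C,A}; 2:gaklaa {R,P}; 3:gaklaa {R,P}; 4:zougrauk {C,A}; 5:snauliash {R}; 6:traichosk {P}.
At position 1, choosing A makes rule 4 impossible to satisfy; hence C.
At position 2, choosing R makes rule 2 impossible to satisfy; hence P.
At position 3, choosing R makes rule 2 impossible to satisfy; hence P.
At position 4, choosing C makes rule 3 impossible to satisfy; hence A.
So the tagging must be: C P P A R P.
Rule-by-rule: rule 1 ok; rule 2 ok; rule 3 ok; rule 4 ok.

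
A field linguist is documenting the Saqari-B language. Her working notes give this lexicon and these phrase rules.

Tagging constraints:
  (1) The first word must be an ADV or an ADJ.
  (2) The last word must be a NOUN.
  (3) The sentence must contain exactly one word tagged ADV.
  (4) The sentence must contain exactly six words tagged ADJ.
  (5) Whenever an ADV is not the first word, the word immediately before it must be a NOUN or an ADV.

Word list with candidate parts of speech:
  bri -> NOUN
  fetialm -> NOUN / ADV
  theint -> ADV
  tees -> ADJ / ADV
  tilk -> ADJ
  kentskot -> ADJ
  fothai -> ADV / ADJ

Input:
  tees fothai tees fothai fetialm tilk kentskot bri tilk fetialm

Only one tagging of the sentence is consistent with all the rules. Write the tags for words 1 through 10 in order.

Candidates per position — 1:tees {ADJ,ADV}; 2:fothai {ADV,ADJ}; 3:tees {ADJ,ADV}; 4:fothai {ADV,ADJ}; 5:fetialm {NOUN,ADV}; 6:tilk {ADJ}; 7:kentskot {ADJ}; 8:bri {NOUN}; 9:tilk {ADJ}; 10:fetialm {NOUN,ADV}.
If word 10 were ADV, no tagging could satisfy rule 2; so word 10 is NOUN.
The remaining ambiguous positions (1, 2, 3, 4, 5) are resolved jointly — only one combination satisfies every rule.
The only consistent sequence is: ADV ADJ ADJ ADJ NOUN ADJ ADJ NOUN ADJ NOUN.
Checking: rule 1 ✓; rule 2 ✓; rule 3 ✓; rule 4 ✓; rule 5 ✓.

ADV ADJ ADJ ADJ NOUN ADJ ADJ NOUN ADJ NOUN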